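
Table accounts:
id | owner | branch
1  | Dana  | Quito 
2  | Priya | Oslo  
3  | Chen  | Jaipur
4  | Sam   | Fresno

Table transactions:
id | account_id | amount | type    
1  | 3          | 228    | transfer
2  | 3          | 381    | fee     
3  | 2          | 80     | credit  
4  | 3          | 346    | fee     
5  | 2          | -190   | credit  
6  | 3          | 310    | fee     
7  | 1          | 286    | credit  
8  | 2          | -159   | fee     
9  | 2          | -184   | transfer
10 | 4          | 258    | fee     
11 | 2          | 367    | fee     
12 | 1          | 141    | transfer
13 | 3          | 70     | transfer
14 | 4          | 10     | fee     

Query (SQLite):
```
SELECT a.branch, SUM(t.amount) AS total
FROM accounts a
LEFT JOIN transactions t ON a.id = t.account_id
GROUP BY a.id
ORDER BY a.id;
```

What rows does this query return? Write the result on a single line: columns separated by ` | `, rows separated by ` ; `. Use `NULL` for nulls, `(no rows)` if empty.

LEFT JOIN keeps every accounts row; unmatched ones get NULL for transactions columns.
Group by accounts.id and compute SUM(t.amount). SUM over an all-NULL group is NULL.
  1: ids {7, 12} → SUM(t.amount)=427
  2: ids {3, 5, 8, 9, 11} → SUM(t.amount)=-86
  3: ids {1, 2, 4, 6, 13} → SUM(t.amount)=1335
  4: ids {10, 14} → SUM(t.amount)=268

Quito | 427 ; Oslo | -86 ; Jaipur | 1335 ; Fresno | 268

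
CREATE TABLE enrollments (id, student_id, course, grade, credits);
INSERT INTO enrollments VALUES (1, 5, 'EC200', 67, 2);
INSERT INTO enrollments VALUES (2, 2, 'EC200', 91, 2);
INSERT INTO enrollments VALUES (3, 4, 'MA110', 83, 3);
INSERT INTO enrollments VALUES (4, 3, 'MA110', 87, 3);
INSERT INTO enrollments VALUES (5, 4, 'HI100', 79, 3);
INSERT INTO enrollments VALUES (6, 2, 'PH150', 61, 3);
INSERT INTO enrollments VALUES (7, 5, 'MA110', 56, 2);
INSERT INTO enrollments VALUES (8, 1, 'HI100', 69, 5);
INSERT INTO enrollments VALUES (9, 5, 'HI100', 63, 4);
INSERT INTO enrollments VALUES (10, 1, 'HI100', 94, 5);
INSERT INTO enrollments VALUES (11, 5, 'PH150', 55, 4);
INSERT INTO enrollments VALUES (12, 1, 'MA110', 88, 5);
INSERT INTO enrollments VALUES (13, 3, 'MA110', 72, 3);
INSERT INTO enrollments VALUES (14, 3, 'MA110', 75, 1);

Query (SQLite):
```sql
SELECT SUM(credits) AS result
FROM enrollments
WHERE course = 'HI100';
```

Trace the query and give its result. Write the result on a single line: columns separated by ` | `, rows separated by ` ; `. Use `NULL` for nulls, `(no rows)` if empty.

Rows where course='HI100' → credits values: [3, 5, 4, 5].
SUM of non-NULL values = 17.

17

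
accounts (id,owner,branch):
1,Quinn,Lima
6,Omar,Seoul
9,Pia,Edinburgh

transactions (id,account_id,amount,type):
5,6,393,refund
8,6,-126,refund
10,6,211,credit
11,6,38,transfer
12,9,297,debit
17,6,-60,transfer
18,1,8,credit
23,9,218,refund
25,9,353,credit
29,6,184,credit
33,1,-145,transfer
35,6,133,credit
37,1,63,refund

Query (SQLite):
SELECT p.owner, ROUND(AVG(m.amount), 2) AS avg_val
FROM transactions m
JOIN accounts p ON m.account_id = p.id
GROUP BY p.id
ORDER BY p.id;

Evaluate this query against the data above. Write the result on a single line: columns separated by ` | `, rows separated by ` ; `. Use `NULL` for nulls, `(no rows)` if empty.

Quinn | -24.67 ; Omar | 110.43 ; Pia | 289.33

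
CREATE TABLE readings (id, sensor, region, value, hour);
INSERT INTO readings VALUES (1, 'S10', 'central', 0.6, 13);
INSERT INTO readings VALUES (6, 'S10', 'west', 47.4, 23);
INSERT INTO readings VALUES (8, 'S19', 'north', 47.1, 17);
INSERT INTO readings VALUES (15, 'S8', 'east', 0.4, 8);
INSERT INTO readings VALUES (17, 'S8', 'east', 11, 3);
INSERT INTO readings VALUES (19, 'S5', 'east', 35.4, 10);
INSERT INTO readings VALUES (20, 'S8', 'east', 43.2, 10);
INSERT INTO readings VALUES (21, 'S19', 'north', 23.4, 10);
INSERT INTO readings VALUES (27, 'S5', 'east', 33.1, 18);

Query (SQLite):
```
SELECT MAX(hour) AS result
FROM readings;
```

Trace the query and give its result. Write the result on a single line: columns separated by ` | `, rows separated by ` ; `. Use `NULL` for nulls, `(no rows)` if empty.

23

All hour values: [13, 23, 17, 8, 3, 10, 10, 10, 18].
MAX of non-NULL values = 23.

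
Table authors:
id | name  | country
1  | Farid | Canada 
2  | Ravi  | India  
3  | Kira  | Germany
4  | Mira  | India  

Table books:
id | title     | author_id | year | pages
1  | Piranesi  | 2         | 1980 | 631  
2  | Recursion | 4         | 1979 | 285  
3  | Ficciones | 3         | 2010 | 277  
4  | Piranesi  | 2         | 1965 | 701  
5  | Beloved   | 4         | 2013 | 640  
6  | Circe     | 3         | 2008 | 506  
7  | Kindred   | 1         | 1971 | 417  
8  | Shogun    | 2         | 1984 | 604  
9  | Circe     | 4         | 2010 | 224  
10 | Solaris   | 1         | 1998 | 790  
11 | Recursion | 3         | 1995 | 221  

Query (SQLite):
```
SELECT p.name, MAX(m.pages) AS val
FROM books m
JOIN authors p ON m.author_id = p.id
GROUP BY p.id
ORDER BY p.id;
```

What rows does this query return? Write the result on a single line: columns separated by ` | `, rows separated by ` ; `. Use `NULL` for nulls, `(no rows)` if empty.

Join each books row to its authors via author_id.
Group joined rows by authors.id; compute MAX(m.pages) per group.
  1: ids {7, 10} → MAX(m.pages)=790
  2: ids {1, 4, 8} → MAX(m.pages)=701
  3: ids {3, 6, 11} → MAX(m.pages)=506
  4: ids {2, 5, 9} → MAX(m.pages)=640

Farid | 790 ; Ravi | 701 ; Kira | 506 ; Mira | 640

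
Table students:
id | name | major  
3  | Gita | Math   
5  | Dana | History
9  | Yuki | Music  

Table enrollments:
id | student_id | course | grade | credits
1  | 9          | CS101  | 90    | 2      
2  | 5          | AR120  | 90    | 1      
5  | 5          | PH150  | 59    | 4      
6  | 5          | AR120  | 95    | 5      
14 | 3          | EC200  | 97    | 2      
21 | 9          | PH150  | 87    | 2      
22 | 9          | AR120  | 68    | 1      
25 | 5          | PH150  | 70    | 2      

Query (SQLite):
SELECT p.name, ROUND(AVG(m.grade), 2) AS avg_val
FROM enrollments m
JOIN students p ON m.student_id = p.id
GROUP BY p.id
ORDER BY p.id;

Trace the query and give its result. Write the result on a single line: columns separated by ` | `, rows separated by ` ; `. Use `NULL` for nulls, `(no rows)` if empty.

Gita | 97 ; Dana | 78.5 ; Yuki | 81.67

Join each enrollments row to its students via student_id.
Group joined rows by students.id; compute ROUND(AVG(m.grade), 2) per group.
  3: ids {14} → ROUND(AVG(m.grade), 2)=97
  5: ids {2, 5, 6, 25} → ROUND(AVG(m.grade), 2)=78.5
  9: ids {1, 21, 22} → ROUND(AVG(m.grade), 2)=81.67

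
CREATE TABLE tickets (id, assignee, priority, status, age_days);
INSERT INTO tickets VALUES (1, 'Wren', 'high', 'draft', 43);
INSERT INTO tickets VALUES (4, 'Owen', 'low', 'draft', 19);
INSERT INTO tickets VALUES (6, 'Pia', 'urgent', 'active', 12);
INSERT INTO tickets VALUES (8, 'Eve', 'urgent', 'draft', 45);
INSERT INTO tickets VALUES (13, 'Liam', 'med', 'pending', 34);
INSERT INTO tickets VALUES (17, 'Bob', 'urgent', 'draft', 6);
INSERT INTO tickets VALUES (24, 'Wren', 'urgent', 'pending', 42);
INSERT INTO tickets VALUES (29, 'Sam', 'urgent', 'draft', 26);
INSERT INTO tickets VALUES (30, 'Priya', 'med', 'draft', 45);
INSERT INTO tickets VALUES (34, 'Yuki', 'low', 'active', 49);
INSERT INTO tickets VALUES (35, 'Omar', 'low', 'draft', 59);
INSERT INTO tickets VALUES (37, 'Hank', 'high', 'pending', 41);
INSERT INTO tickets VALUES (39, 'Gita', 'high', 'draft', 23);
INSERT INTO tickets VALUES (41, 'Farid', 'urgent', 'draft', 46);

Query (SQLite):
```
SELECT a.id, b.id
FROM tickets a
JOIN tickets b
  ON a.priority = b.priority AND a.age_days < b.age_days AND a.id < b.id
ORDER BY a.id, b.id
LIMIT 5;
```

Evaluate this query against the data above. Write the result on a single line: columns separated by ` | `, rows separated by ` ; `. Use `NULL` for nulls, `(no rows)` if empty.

Pairs (a,b) with same priority, a.age_days < b.age_days, a.id < b.id.
priority groups: high:{1,37,39} low:{4,34,35} med:{13,30} urgent:{6,8,17,24,29,41}
Ordered by (a.id, b.id); first 5.

4 | 34 ; 4 | 35 ; 6 | 8 ; 6 | 24 ; 6 | 29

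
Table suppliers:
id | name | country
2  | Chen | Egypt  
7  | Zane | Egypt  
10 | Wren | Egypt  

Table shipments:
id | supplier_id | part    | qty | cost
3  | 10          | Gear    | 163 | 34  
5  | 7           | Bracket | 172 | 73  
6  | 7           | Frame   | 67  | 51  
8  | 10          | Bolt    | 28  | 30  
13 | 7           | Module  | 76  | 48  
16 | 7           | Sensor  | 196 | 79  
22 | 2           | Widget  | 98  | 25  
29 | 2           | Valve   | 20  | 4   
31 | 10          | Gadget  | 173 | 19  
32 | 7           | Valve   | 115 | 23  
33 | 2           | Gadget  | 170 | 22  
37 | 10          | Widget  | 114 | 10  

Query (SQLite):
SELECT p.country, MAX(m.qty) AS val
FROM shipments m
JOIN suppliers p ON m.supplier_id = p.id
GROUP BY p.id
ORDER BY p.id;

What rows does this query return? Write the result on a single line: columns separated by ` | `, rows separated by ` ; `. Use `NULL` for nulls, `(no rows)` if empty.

Join each shipments row to its suppliers via supplier_id.
Group joined rows by suppliers.id; compute MAX(m.qty) per group.
  2: ids {22, 29, 33} → MAX(m.qty)=170
  7: ids {5, 6, 13, 16, 32} → MAX(m.qty)=196
  10: ids {3, 8, 31, 37} → MAX(m.qty)=173

Egypt | 170 ; Egypt | 196 ; Egypt | 173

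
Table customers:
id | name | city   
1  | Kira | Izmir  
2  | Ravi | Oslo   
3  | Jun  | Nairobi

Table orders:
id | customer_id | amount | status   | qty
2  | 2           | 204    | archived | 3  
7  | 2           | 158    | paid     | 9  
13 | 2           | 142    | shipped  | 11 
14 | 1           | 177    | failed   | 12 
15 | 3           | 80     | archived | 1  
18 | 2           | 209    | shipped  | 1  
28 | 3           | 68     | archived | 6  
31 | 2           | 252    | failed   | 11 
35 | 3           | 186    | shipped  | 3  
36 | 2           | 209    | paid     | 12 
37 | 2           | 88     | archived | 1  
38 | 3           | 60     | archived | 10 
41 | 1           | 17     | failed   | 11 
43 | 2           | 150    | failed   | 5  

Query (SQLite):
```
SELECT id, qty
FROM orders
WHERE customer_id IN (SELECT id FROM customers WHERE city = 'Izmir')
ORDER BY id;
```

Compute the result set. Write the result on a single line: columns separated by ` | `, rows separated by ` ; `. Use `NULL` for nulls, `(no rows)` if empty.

14 | 12 ; 41 | 11

Inner query: customers.id where city = 'Izmir'.
Outer: keep orders rows whose customer_id is in that set.
Inner query → {1}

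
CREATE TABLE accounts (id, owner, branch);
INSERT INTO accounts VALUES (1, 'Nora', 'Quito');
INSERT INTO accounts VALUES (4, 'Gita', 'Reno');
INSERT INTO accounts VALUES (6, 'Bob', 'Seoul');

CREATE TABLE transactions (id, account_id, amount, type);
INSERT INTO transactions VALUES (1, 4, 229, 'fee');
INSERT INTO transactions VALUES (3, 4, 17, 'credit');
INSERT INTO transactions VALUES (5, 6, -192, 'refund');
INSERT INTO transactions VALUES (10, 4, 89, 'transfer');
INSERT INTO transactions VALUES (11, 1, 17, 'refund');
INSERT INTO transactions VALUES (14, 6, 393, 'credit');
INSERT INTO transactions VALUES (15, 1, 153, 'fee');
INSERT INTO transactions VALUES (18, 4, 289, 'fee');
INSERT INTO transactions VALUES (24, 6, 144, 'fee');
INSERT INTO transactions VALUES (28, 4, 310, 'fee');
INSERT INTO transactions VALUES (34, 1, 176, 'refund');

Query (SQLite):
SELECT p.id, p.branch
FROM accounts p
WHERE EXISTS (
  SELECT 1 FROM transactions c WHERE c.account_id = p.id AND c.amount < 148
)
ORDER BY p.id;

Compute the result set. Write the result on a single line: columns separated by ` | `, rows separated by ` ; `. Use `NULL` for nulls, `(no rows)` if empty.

1 | Quito ; 4 | Reno ; 6 | Seoul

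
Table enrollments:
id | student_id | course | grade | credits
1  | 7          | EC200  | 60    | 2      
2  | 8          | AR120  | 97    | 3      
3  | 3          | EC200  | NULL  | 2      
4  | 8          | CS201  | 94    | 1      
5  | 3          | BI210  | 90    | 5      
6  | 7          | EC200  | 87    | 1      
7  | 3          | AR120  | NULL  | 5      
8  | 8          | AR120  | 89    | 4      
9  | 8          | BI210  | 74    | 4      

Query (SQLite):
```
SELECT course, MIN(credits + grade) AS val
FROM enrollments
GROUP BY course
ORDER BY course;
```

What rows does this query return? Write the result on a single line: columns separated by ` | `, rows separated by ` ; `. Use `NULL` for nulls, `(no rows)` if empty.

For each row compute credits + grade.
Group by course; take MIN of the expression per group.
  AR120: ids {2, 7, 8} → MIN(credits + grade)=93
  BI210: ids {5, 9} → MIN(credits + grade)=78
  CS201: ids {4} → MIN(credits + grade)=95
  EC200: ids {1, 3, 6} → MIN(credits + grade)=62

AR120 | 93 ; BI210 | 78 ; CS201 | 95 ; EC200 | 62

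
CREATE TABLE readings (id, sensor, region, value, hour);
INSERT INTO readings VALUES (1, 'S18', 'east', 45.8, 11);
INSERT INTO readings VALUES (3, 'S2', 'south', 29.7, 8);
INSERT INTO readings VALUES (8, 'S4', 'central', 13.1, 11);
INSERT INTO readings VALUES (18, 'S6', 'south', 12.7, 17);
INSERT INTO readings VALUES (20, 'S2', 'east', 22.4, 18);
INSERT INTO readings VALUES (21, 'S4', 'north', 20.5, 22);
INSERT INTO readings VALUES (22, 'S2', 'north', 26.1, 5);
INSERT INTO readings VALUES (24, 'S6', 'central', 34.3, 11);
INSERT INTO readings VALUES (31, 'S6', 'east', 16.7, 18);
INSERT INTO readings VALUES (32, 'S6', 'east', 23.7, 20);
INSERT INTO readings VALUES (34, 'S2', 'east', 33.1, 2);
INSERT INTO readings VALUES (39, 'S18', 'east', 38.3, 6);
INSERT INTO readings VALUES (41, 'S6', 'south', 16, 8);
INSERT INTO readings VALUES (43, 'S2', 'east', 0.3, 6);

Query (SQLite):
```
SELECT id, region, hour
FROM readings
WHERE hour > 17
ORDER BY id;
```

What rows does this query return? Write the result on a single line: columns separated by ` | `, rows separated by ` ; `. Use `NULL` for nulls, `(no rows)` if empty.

20 | east | 18 ; 21 | north | 22 ; 31 | east | 18 ; 32 | east | 20

hour > 17: ids {20, 21, 31, 32}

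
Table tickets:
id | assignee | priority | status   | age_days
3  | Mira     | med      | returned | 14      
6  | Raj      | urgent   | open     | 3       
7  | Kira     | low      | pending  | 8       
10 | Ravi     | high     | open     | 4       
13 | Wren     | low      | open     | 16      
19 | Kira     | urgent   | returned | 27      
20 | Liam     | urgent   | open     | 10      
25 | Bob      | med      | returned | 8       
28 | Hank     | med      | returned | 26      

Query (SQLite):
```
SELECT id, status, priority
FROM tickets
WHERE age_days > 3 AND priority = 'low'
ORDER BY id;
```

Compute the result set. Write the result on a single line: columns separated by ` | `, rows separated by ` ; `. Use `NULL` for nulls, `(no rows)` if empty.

7 | pending | low ; 13 | open | low

age_days > 3: ids {3, 7, 10, 13, 19, 20, 25, 28}
priority = 'low': ids {7, 13}
Combine with AND.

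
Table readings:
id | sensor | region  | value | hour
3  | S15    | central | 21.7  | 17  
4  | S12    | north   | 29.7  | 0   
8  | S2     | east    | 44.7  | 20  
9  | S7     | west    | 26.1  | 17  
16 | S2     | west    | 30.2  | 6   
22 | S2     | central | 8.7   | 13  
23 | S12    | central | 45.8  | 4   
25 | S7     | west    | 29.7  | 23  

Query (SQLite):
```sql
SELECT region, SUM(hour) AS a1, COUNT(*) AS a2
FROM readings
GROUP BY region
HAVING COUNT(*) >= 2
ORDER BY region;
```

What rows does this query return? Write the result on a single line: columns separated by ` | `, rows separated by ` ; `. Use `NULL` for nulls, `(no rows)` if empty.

central | 34 | 3 ; west | 46 | 3

Group readings by region.
Per group compute: SUM(hour), COUNT(*).
HAVING: drop groups with fewer than 2 rows.
  central: ids {3, 22, 23} → SUM(hour)=34, COUNT(*)=3
  east: ids {8} → SUM(hour)=20, COUNT(*)=1
  north: ids {4} → SUM(hour)=0, COUNT(*)=1
  west: ids {9, 16, 25} → SUM(hour)=46, COUNT(*)=3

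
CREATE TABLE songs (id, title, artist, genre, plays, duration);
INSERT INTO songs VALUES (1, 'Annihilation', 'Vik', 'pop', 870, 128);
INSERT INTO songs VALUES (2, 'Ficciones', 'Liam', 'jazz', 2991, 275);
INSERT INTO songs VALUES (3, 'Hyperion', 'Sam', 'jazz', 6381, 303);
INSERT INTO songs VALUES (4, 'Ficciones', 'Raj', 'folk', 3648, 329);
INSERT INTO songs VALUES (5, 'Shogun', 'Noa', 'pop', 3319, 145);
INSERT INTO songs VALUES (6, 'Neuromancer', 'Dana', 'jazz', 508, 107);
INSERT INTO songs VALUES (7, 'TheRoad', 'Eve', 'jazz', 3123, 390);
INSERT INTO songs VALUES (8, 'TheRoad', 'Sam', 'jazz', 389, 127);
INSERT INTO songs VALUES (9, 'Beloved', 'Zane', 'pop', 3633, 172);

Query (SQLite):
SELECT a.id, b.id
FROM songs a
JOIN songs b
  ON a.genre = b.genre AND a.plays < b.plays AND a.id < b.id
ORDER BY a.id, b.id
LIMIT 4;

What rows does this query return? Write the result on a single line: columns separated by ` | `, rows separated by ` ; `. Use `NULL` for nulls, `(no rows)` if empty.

Pairs (a,b) with same genre, a.plays < b.plays, a.id < b.id.
genre groups: folk:{4} jazz:{2,3,6,7,8} pop:{1,5,9}
Ordered by (a.id, b.id); first 4.

1 | 5 ; 1 | 9 ; 2 | 3 ; 2 | 7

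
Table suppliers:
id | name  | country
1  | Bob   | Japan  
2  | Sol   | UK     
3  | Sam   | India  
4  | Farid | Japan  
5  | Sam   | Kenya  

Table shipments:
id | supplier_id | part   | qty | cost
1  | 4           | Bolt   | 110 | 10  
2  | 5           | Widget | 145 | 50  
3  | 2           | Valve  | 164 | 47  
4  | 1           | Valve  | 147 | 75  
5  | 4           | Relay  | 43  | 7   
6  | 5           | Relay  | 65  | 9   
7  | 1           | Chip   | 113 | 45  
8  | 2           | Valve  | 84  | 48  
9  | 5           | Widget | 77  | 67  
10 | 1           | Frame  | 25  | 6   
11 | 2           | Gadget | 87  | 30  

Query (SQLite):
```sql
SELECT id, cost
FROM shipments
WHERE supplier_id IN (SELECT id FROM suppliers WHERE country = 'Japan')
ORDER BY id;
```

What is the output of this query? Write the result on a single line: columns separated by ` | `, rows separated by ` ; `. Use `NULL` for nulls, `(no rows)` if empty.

Inner query: suppliers.id where country = 'Japan'.
Outer: keep shipments rows whose supplier_id is in that set.
Inner query → {1, 4}

1 | 10 ; 4 | 75 ; 5 | 7 ; 7 | 45 ; 10 | 6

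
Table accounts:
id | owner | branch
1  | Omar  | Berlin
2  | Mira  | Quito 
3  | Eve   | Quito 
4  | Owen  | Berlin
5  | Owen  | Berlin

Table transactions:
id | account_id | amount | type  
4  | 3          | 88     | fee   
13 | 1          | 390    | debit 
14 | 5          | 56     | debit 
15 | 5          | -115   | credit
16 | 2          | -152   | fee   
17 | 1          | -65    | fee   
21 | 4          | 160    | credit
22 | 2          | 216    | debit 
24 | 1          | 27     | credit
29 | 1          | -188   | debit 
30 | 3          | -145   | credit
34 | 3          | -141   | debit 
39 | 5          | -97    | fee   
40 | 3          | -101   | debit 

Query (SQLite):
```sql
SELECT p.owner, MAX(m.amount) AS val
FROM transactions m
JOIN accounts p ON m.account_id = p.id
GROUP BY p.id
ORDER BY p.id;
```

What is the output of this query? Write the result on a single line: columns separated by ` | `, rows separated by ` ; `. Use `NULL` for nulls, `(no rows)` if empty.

Omar | 390 ; Mira | 216 ; Eve | 88 ; Owen | 160 ; Owen | 56

Join each transactions row to its accounts via account_id.
Group joined rows by accounts.id; compute MAX(m.amount) per group.
  1: ids {13, 17, 24, 29} → MAX(m.amount)=390
  2: ids {16, 22} → MAX(m.amount)=216
  3: ids {4, 30, 34, 40} → MAX(m.amount)=88
  4: ids {21} → MAX(m.amount)=160
  5: ids {14, 15, 39} → MAX(m.amount)=56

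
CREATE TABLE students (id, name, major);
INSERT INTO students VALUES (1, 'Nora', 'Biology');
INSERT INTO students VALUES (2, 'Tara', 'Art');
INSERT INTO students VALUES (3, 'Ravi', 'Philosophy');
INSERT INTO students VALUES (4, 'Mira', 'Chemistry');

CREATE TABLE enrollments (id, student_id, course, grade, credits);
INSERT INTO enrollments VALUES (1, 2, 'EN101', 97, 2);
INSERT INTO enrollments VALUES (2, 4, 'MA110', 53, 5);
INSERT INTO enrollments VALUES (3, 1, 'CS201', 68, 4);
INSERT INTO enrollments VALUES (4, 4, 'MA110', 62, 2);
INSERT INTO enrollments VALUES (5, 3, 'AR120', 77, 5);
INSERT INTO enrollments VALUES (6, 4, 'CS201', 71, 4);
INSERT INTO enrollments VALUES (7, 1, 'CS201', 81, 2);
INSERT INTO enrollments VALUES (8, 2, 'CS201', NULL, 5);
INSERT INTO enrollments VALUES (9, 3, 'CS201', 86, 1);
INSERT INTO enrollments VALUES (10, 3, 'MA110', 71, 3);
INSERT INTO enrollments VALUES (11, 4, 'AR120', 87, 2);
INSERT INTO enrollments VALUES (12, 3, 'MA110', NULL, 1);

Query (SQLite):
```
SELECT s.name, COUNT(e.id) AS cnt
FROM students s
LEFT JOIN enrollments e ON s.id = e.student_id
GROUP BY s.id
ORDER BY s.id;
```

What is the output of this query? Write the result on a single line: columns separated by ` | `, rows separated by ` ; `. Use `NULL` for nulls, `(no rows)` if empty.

LEFT JOIN keeps every students row; unmatched ones get NULL for enrollments columns.
Group by students.id and compute COUNT(e.id). COUNT(col) of an all-NULL group is 0.
  1: ids {3, 7} → COUNT(e.id)=2
  2: ids {1, 8} → COUNT(e.id)=2
  3: ids {5, 9, 10, 12} → COUNT(e.id)=4
  4: ids {2, 4, 6, 11} → COUNT(e.id)=4

Nora | 2 ; Tara | 2 ; Ravi | 4 ; Mira | 4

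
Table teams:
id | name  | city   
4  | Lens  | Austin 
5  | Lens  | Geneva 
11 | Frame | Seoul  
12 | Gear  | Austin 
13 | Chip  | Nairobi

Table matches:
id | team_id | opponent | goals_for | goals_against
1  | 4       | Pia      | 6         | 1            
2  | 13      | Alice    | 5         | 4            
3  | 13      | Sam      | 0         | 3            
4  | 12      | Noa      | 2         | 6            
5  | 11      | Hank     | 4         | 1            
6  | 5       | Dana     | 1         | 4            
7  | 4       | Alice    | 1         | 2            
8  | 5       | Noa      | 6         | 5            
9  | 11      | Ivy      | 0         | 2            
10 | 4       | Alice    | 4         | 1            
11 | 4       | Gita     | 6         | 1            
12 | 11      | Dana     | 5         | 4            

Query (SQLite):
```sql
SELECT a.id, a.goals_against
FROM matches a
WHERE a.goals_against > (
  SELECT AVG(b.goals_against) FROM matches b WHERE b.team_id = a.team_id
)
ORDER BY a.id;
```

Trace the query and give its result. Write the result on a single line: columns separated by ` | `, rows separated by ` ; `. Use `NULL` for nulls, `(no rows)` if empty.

2 | 4 ; 7 | 2 ; 8 | 5 ; 12 | 4

For each matches row a, compute AVG(goals_against) over rows sharing a.team_id.
Keep row a if a.goals_against > that per-group AVG.
  team_id=4: AVG(goals_against) = 1.25
  team_id=5: AVG(goals_against) = 4.5
  team_id=11: AVG(goals_against) = 2.333333
  team_id=12: AVG(goals_against) = 6.0
  team_id=13: AVG(goals_against) = 3.5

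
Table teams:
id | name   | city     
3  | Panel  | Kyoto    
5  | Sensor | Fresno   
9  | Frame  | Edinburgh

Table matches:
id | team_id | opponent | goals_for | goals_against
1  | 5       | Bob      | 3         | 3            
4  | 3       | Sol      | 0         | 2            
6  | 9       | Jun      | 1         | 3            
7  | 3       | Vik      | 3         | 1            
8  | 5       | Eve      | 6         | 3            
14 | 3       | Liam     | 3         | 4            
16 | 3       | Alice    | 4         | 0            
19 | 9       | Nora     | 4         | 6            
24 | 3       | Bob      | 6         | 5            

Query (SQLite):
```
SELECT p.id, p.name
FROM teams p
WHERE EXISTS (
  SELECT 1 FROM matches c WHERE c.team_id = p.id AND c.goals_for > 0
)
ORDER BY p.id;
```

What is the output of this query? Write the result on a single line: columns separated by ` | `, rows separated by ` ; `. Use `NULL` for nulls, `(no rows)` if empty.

For each teams row, check whether any matches with matching team_id has goals_for > 0.
Keep rows where that is true.

3 | Panel ; 5 | Sensor ; 9 | Frame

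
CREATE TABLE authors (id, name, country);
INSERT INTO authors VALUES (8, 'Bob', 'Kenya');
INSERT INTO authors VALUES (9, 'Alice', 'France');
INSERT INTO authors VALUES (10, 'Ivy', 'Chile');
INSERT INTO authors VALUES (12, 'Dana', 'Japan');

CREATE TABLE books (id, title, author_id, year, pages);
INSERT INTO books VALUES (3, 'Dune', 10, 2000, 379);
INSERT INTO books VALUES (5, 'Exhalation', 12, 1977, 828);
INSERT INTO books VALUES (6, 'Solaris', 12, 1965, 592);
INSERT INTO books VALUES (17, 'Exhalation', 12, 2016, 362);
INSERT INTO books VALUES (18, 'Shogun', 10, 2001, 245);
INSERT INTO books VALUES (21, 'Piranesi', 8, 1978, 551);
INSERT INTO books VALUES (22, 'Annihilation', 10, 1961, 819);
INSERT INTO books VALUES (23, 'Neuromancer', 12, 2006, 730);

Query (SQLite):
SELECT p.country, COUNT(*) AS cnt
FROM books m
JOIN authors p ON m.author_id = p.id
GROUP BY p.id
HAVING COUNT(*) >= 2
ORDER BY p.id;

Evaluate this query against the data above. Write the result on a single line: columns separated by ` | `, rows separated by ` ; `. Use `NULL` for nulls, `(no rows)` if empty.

Chile | 3 ; Japan | 4

Join each books row to its authors via author_id.
Group joined rows by authors.id; compute COUNT(*) per group.
HAVING: keep groups with count ≥ 2.
  8: ids {21} → COUNT(*)=1
  10: ids {3, 18, 22} → COUNT(*)=3
  12: ids {5, 6, 17, 23} → COUNT(*)=4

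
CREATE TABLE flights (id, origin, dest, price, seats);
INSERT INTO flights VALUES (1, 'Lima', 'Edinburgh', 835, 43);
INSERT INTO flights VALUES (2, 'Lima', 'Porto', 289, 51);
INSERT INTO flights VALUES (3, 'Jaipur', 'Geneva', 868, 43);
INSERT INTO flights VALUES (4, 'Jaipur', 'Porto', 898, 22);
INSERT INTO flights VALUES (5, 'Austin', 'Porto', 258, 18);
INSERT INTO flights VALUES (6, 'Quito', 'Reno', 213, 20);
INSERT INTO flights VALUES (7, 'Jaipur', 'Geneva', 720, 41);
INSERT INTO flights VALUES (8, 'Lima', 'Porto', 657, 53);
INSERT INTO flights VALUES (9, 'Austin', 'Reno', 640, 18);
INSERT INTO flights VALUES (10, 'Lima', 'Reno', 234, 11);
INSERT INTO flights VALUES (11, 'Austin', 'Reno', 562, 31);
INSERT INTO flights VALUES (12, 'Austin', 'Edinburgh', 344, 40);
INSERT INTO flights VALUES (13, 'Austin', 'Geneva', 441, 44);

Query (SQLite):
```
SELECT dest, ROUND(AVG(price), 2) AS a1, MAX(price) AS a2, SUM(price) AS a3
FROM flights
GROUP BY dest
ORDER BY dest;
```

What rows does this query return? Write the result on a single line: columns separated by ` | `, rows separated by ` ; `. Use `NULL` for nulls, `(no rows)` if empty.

Group flights by dest.
Per group compute: ROUND(AVG(price), 2), MAX(price), SUM(price).
  Edinburgh: ids {1, 12} → ROUND(AVG(price), 2)=589.5, MAX(price)=835, SUM(price)=1179
  Geneva: ids {3, 7, 13} → ROUND(AVG(price), 2)=676.33, MAX(price)=868, SUM(price)=2029
  Porto: ids {2, 4, 5, 8} → ROUND(AVG(price), 2)=525.5, MAX(price)=898, SUM(price)=2102
  Reno: ids {6, 9, 10, 11} → ROUND(AVG(price), 2)=412.25, MAX(price)=640, SUM(price)=1649

Edinburgh | 589.5 | 835 | 1179 ; Geneva | 676.33 | 868 | 2029 ; Porto | 525.5 | 898 | 2102 ; Reno | 412.25 | 640 | 1649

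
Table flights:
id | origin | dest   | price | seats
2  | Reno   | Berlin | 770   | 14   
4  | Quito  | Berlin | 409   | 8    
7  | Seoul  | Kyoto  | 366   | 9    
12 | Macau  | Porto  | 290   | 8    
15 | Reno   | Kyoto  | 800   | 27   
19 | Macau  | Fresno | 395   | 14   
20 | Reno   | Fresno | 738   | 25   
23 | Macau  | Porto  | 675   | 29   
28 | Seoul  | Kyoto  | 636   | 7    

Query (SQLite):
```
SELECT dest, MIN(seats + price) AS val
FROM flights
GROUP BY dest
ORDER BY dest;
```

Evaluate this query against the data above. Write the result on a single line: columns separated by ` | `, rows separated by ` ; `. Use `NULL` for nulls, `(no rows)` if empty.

Berlin | 417 ; Fresno | 409 ; Kyoto | 375 ; Porto | 298

For each row compute seats + price.
Group by dest; take MIN of the expression per group.
  Berlin: ids {2, 4} → MIN(seats + price)=417
  Fresno: ids {19, 20} → MIN(seats + price)=409
  Kyoto: ids {7, 15, 28} → MIN(seats + price)=375
  Porto: ids {12, 23} → MIN(seats + price)=298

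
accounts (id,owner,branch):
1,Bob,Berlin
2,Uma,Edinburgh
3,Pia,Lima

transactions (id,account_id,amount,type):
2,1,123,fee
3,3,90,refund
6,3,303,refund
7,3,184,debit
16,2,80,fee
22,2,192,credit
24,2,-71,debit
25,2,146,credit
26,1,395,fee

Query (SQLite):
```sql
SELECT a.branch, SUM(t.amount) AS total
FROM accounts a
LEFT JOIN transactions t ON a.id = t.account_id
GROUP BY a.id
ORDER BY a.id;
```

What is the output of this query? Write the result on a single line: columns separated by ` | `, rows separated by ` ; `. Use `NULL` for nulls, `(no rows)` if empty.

LEFT JOIN keeps every accounts row; unmatched ones get NULL for transactions columns.
Group by accounts.id and compute SUM(t.amount). SUM over an all-NULL group is NULL.
  1: ids {2, 26} → SUM(t.amount)=518
  2: ids {16, 22, 24, 25} → SUM(t.amount)=347
  3: ids {3, 6, 7} → SUM(t.amount)=577

Berlin | 518 ; Edinburgh | 347 ; Lima | 577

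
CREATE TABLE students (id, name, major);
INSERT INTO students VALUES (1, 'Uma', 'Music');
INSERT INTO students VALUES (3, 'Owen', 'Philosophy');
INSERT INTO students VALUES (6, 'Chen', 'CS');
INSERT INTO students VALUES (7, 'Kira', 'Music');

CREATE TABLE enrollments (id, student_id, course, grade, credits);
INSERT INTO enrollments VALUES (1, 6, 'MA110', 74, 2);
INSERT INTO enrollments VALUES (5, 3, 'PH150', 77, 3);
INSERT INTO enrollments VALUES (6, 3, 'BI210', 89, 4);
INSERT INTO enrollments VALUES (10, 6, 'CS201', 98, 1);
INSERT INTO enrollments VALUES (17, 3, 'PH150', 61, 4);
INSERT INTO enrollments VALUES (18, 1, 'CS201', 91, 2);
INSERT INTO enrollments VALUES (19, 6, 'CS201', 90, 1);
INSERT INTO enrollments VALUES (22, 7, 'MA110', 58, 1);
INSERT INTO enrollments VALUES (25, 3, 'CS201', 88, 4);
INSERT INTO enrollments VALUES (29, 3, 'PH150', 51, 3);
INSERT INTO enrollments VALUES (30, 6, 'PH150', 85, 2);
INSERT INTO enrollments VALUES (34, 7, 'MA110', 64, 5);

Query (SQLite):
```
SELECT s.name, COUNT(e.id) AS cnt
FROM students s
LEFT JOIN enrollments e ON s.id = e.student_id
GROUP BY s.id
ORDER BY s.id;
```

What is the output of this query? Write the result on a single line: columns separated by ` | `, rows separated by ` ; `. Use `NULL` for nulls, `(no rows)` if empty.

Uma | 1 ; Owen | 5 ; Chen | 4 ; Kira | 2

LEFT JOIN keeps every students row; unmatched ones get NULL for enrollments columns.
Group by students.id and compute COUNT(e.id). COUNT(col) of an all-NULL group is 0.
  1: ids {18} → COUNT(e.id)=1
  3: ids {5, 6, 17, 25, 29} → COUNT(e.id)=5
  6: ids {1, 10, 19, 30} → COUNT(e.id)=4
  7: ids {22, 34} → COUNT(e.id)=2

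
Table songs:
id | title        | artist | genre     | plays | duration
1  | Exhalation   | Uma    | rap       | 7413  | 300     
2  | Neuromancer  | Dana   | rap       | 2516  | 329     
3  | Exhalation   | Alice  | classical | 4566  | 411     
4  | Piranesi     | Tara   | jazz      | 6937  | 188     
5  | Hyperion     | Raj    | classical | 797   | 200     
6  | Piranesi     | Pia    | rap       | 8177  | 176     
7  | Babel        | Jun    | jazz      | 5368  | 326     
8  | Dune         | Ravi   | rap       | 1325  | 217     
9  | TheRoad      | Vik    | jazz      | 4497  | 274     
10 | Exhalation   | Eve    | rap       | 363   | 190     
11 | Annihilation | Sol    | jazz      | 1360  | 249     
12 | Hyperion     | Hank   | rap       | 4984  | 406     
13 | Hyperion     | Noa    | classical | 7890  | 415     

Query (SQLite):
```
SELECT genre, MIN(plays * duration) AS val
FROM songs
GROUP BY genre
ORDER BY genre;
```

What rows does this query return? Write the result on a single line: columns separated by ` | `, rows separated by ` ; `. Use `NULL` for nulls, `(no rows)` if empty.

For each row compute plays * duration.
Group by genre; take MIN of the expression per group.
  classical: ids {3, 5, 13} → MIN(plays * duration)=159400
  jazz: ids {4, 7, 9, 11} → MIN(plays * duration)=338640
  rap: ids {1, 2, 6, 8, 10, 12} → MIN(plays * duration)=68970

classical | 159400 ; jazz | 338640 ; rap | 68970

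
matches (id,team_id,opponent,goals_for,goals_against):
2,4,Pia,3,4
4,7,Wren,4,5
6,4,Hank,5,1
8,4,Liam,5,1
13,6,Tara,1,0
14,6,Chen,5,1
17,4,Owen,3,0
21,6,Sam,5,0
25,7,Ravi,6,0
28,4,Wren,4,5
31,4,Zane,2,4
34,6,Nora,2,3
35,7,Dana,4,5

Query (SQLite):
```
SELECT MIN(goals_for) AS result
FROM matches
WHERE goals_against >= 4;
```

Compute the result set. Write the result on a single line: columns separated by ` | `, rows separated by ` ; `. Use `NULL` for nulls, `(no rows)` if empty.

Rows where goals_against >= 4 → goals_for values: [3, 4, 4, 2, 4].
MIN of non-NULL values = 2.

2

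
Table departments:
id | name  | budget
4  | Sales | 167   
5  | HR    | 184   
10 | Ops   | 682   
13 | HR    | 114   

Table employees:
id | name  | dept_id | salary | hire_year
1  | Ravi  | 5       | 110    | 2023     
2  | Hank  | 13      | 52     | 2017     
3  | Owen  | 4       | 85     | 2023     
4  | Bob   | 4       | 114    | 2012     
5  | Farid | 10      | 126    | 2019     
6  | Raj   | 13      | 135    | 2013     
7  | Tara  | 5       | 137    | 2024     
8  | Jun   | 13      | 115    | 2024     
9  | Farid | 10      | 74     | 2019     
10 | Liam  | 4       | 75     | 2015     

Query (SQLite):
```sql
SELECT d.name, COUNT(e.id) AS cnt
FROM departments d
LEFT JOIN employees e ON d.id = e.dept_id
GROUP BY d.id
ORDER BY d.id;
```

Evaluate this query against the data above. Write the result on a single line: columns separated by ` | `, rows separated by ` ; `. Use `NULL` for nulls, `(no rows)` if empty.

LEFT JOIN keeps every departments row; unmatched ones get NULL for employees columns.
Group by departments.id and compute COUNT(e.id). COUNT(col) of an all-NULL group is 0.
  4: ids {3, 4, 10} → COUNT(e.id)=3
  5: ids {1, 7} → COUNT(e.id)=2
  10: ids {5, 9} → COUNT(e.id)=2
  13: ids {2, 6, 8} → COUNT(e.id)=3

Sales | 3 ; HR | 2 ; Ops | 2 ; HR | 3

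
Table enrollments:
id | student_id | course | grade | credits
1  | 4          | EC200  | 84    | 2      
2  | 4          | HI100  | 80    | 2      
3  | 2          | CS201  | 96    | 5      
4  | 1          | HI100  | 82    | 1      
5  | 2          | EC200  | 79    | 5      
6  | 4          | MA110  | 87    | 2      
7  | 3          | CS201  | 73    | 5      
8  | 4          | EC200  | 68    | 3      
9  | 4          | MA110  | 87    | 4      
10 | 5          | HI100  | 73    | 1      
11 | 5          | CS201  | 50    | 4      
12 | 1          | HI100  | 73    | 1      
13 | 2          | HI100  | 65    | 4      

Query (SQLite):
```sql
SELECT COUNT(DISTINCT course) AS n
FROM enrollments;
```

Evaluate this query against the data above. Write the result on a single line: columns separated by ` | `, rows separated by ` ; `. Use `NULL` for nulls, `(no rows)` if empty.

4

Count distinct non-NULL course values.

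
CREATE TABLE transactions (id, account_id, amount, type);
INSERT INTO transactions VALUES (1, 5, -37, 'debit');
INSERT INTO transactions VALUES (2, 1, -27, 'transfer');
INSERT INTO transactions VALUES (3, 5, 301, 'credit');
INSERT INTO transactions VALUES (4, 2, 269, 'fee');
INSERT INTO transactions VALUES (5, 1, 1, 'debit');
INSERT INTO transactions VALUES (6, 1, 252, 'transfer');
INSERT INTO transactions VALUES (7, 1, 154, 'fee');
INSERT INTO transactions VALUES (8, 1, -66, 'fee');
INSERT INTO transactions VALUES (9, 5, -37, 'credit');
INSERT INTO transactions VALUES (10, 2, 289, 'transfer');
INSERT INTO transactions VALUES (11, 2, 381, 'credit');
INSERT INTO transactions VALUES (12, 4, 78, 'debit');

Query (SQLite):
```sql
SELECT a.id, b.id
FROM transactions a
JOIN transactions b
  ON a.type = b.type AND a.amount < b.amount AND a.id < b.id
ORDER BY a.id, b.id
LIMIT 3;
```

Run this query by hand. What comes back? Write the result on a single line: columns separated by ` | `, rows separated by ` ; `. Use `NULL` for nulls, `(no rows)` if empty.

Pairs (a,b) with same type, a.amount < b.amount, a.id < b.id.
type groups: credit:{3,9,11} debit:{1,5,12} fee:{4,7,8} transfer:{2,6,10}
Ordered by (a.id, b.id); first 3.

1 | 5 ; 1 | 12 ; 2 | 6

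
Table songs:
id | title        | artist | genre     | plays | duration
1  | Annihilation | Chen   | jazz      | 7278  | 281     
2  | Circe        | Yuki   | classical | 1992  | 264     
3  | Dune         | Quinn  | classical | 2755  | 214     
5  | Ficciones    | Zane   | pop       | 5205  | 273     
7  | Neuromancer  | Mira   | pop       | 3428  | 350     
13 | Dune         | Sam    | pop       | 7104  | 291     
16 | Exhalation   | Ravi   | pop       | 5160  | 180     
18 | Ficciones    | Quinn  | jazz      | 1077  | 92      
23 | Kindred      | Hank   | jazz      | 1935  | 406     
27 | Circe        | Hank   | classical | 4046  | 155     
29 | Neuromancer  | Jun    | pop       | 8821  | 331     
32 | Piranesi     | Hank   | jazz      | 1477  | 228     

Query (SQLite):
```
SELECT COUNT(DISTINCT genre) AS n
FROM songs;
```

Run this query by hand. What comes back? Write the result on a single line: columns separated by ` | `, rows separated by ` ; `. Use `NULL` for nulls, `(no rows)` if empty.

Count distinct non-NULL genre values.

3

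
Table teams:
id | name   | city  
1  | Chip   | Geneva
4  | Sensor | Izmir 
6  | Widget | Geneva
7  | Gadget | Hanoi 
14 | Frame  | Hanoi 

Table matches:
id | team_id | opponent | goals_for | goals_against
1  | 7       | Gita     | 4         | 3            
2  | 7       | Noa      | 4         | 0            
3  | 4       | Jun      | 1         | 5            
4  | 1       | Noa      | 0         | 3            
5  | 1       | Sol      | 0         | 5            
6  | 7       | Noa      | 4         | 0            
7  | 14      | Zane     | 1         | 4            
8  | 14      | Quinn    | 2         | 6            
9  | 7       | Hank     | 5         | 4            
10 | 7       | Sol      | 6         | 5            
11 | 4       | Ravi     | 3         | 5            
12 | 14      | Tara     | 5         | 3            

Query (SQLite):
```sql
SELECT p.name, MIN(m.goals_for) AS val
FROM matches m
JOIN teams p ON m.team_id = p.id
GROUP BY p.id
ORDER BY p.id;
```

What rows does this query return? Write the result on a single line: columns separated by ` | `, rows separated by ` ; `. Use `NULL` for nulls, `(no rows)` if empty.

Chip | 0 ; Sensor | 1 ; Gadget | 4 ; Frame | 1

Join each matches row to its teams via team_id.
Group joined rows by teams.id; compute MIN(m.goals_for) per group.
  1: ids {4, 5} → MIN(m.goals_for)=0
  4: ids {3, 11} → MIN(m.goals_for)=1
  7: ids {1, 2, 6, 9, 10} → MIN(m.goals_for)=4
  14: ids {7, 8, 12} → MIN(m.goals_for)=1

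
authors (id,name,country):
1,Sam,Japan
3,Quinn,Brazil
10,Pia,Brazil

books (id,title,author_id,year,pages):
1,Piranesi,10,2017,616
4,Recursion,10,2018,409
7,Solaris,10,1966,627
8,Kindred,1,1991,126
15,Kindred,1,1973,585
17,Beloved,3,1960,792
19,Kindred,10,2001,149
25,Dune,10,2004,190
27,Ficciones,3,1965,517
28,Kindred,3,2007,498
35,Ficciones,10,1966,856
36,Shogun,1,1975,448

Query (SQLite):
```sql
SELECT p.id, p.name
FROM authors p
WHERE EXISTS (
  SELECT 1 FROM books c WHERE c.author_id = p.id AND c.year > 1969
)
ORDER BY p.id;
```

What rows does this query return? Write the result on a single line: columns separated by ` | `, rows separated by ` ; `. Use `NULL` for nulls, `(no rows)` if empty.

For each authors row, check whether any books with matching author_id has year > 1969.
Keep rows where that is true.

1 | Sam ; 3 | Quinn ; 10 | Pia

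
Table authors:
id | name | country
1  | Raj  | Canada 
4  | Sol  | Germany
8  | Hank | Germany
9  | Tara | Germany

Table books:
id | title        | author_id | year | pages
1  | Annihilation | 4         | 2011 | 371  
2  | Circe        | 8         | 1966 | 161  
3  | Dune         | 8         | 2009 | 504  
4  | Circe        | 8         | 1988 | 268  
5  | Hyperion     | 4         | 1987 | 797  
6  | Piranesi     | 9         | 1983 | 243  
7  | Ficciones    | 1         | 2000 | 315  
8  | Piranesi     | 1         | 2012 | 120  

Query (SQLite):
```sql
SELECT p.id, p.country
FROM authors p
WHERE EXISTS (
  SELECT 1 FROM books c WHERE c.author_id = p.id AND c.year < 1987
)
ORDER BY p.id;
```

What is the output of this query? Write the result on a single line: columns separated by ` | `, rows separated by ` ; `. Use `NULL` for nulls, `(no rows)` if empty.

For each authors row, check whether any books with matching author_id has year < 1987.
Keep rows where that is true.

8 | Germany ; 9 | Germany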